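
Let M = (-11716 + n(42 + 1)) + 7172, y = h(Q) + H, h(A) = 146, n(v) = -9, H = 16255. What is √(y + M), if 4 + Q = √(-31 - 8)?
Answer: 2*√2962 ≈ 108.85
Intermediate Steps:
Q = -4 + I*√39 (Q = -4 + √(-31 - 8) = -4 + √(-39) = -4 + I*√39 ≈ -4.0 + 6.245*I)
y = 16401 (y = 146 + 16255 = 16401)
M = -4553 (M = (-11716 - 9) + 7172 = -11725 + 7172 = -4553)
√(y + M) = √(16401 - 4553) = √11848 = 2*√2962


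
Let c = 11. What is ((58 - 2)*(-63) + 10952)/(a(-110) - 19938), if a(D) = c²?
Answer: -7424/19817 ≈ -0.37463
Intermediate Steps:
a(D) = 121 (a(D) = 11² = 121)
((58 - 2)*(-63) + 10952)/(a(-110) - 19938) = ((58 - 2)*(-63) + 10952)/(121 - 19938) = (56*(-63) + 10952)/(-19817) = (-3528 + 10952)*(-1/19817) = 7424*(-1/19817) = -7424/19817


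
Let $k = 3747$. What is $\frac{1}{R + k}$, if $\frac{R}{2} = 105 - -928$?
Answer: $\frac{1}{5813} \approx 0.00017203$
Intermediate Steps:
$R = 2066$ ($R = 2 \left(105 - -928\right) = 2 \left(105 + 928\right) = 2 \cdot 1033 = 2066$)
$\frac{1}{R + k} = \frac{1}{2066 + 3747} = \frac{1}{5813}$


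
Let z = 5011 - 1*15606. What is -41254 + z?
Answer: -51849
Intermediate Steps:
z = -10595 (z = 5011 - 15606 = -10595)
-41254 + z = -41254 - 10595 = -51849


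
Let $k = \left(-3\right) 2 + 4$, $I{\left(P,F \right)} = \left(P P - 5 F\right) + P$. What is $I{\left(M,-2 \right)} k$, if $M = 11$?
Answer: $-284$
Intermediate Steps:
$I{\left(P,F \right)} = P + P^{2} - 5 F$ ($I{\left(P,F \right)} = \left(P^{2} - 5 F\right) + P = P + P^{2} - 5 F$)
$k = -2$ ($k = -6 + 4 = -2$)
$I{\left(M,-2 \right)} k = \left(11 + 11^{2} - -10\right) \left(-2\right) = \left(11 + 121 + 10\right) \left(-2\right) = 142 \left(-2\right) = -284$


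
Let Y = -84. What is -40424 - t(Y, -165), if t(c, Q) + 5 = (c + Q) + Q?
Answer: -40005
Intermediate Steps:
t(c, Q) = -5 + c + 2*Q (t(c, Q) = -5 + ((c + Q) + Q) = -5 + ((Q + c) + Q) = -5 + (c + 2*Q) = -5 + c + 2*Q)
-40424 - t(Y, -165) = -40424 - (-5 - 84 + 2*(-165)) = -40424 - (-5 - 84 - 330) = -40424 - 1*(-419) = -40424 + 419 = -40005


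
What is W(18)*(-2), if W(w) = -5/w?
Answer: 5/9 ≈ 0.55556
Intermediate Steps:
W(18)*(-2) = -5/18*(-2) = 5/9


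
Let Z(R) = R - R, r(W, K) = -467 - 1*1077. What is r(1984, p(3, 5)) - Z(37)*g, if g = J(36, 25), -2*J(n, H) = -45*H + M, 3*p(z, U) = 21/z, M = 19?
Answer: -1544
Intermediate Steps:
p(z, U) = 7/z (p(z, U) = (21/z)/3 = 7/z)
J(n, H) = -19/2 + 45*H/2 (J(n, H) = -(-45*H + 19)/2 = -(19 - 45*H)/2 = -19/2 + 45*H/2)
r(W, K) = -1544 (r(W, K) = -467 - 1077 = -1544)
g = 553 (g = -19/2 + (45/2)*25 = -19/2 + 1125/2 = 553)
Z(R) = 0
r(1984, p(3, 5)) - Z(37)*g = -1544 - 0*553 = -1544 - 1*0 = -1544 + 0 = -1544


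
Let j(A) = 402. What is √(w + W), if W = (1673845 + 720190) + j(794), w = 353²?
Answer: 3*√279894 ≈ 1587.2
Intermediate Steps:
w = 124609
W = 2394437 (W = (1673845 + 720190) + 402 = 2394035 + 402 = 2394437)
√(w + W) = √(124609 + 2394437) = √2519046 = 3*√279894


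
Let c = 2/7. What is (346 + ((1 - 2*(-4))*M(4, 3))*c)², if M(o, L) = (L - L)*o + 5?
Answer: 6310144/49 ≈ 1.2878e+5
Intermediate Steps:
M(o, L) = 5 (M(o, L) = 0*o + 5 = 0 + 5 = 5)
c = 2/7 (c = 2*(⅐) = 2/7 ≈ 0.28571)
(346 + ((1 - 2*(-4))*M(4, 3))*c)² = (346 + ((1 - 2*(-4))*5)*(2/7))² = (346 + ((1 + 8)*5)*(2/7))² = (346 + (9*5)*(2/7))² = (346 + 45*(2/7))² = (346 + 90/7)² = (2512/7)² = 6310144/49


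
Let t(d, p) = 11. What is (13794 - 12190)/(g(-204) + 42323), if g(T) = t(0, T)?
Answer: 802/21167 ≈ 0.037889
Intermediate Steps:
g(T) = 11
(13794 - 12190)/(g(-204) + 42323) = (13794 - 12190)/(11 + 42323) = 1604/42334 = 1604*(1/42334) = 802/21167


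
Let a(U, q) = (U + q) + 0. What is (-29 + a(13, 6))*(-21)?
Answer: 210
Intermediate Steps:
a(U, q) = U + q
(-29 + a(13, 6))*(-21) = (-29 + (13 + 6))*(-21) = (-29 + 19)*(-21) = -10*(-21) = 210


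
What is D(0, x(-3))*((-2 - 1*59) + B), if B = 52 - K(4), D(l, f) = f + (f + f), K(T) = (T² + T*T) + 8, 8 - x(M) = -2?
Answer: -1470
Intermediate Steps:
x(M) = 10 (x(M) = 8 - 1*(-2) = 8 + 2 = 10)
K(T) = 8 + 2*T² (K(T) = (T² + T²) + 8 = 2*T² + 8 = 8 + 2*T²)
D(l, f) = 3*f (D(l, f) = f + 2*f = 3*f)
B = 12 (B = 52 - (8 + 2*4²) = 52 - (8 + 2*16) = 52 - (8 + 32) = 52 - 1*40 = 52 - 40 = 12)
D(0, x(-3))*((-2 - 1*59) + B) = (3*10)*((-2 - 1*59) + 12) = 30*((-2 - 59) + 12) = 30*(-61 + 12) = 30*(-49) = -1470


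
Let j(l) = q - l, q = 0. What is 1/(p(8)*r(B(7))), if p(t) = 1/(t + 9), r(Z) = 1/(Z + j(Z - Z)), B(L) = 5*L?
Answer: 595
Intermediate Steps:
j(l) = -l (j(l) = 0 - l = -l)
r(Z) = 1/Z (r(Z) = 1/(Z - (Z - Z)) = 1/(Z - 1*0) = 1/(Z + 0) = 1/Z)
p(t) = 1/(9 + t)
1/(p(8)*r(B(7))) = 1/(1/((9 + 8)*((5*7)))) = 1/(1/(17*35)) = 1/((1/17)*(1/35)) = 1/(1/595) = 595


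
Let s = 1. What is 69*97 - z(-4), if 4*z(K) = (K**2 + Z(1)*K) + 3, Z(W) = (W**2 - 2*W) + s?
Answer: 26753/4 ≈ 6688.3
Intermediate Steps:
Z(W) = 1 + W**2 - 2*W (Z(W) = (W**2 - 2*W) + 1 = 1 + W**2 - 2*W)
z(K) = 3/4 + K**2/4 (z(K) = ((K**2 + (1 + 1**2 - 2*1)*K) + 3)/4 = ((K**2 + (1 + 1 - 2)*K) + 3)/4 = ((K**2 + 0*K) + 3)/4 = ((K**2 + 0) + 3)/4 = (K**2 + 3)/4 = (3 + K**2)/4 = 3/4 + K**2/4)
69*97 - z(-4) = 69*97 - (3/4 + (1/4)*(-4)**2) = 6693 - (3/4 + (1/4)*16) = 6693 - (3/4 + 4) = 6693 - 1*19/4 = 6693 - 19/4 = 26753/4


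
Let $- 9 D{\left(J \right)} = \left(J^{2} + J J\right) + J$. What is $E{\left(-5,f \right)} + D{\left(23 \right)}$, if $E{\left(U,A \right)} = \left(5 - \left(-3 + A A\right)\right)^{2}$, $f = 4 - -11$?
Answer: $\frac{422720}{9} \approx 46969.0$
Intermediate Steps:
$D{\left(J \right)} = - \frac{2 J^{2}}{9} - \frac{J}{9}$ ($D{\left(J \right)} = - \frac{\left(J^{2} + J J\right) + J}{9} = - \frac{\left(J^{2} + J^{2}\right) + J}{9} = - \frac{2 J^{2} + J}{9} = - \frac{J + 2 J^{2}}{9} = - \frac{2 J^{2}}{9} - \frac{J}{9}$)
$f = 15$ ($f = 4 + 11 = 15$)
$E{\left(U,A \right)} = \left(8 - A^{2}\right)^{2}$ ($E{\left(U,A \right)} = \left(5 - \left(-3 + A^{2}\right)\right)^{2} = \left(8 - A^{2}\right)^{2}$)
$E{\left(-5,f \right)} + D{\left(23 \right)} = \left(-8 + 15^{2}\right)^{2} - \frac{23 \left(1 + 2 \cdot 23\right)}{9} = \left(-8 + 225\right)^{2} - \frac{23 \left(1 + 46\right)}{9} = 217^{2} - \frac{23}{9} \cdot 47 = 47089 - \frac{1081}{9} = \frac{422720}{9}$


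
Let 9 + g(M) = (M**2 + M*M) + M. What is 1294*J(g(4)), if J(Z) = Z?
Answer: 34938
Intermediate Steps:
g(M) = -9 + M + 2*M**2 (g(M) = -9 + ((M**2 + M*M) + M) = -9 + ((M**2 + M**2) + M) = -9 + (2*M**2 + M) = -9 + (M + 2*M**2) = -9 + M + 2*M**2)
1294*J(g(4)) = 1294*(-9 + 4 + 2*4**2) = 1294*(-9 + 4 + 2*16) = 1294*(-9 + 4 + 32) = 1294*27 = 34938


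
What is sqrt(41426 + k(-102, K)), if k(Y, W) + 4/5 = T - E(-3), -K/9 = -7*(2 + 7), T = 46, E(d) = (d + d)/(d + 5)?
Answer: sqrt(1036855)/5 ≈ 203.65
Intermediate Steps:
E(d) = 2*d/(5 + d) (E(d) = (2*d)/(5 + d) = 2*d/(5 + d))
K = 567 (K = -(-63)*(2 + 7) = -(-63)*9 = -9*(-63) = 567)
k(Y, W) = 241/5 (k(Y, W) = -4/5 + (46 - 2*(-3)/(5 - 3)) = -4/5 + (46 - 2*(-3)/2) = -4/5 + (46 - 1*(-3)) = -4/5 + (46 + 3) = -4/5 + 49 = 241/5)
sqrt(41426 + k(-102, K)) = sqrt(41426 + 241/5) = sqrt(207371/5) = sqrt(1036855)/5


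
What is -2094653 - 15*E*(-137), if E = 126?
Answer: -1835723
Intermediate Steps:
-2094653 - 15*E*(-137) = -2094653 - 15*126*(-137) = -2094653 - 1890*(-137) = -2094653 - 1*(-258930) = -2094653 + 258930 = -1835723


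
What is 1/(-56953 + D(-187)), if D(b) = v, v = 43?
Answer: -1/56910 ≈ -1.7572e-5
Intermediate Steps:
D(b) = 43
1/(-56953 + D(-187)) = 1/(-56953 + 43) = 1/(-56910) = -1/56910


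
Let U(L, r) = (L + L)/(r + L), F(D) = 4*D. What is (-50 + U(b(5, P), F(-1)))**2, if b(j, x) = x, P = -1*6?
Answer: 59536/25 ≈ 2381.4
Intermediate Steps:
P = -6
U(L, r) = 2*L/(L + r) (U(L, r) = (2*L)/(L + r) = 2*L/(L + r))
(-50 + U(b(5, P), F(-1)))**2 = (-50 + 2*(-6)/(-6 + 4*(-1)))**2 = (-50 + 2*(-6)/(-6 - 4))**2 = (-50 + 2*(-6)/(-10))**2 = (-50 + 2*(-6)*(-1/10))**2 = (-50 + 6/5)**2 = (-244/5)**2 = 59536/25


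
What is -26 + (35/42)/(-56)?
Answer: -8741/336 ≈ -26.015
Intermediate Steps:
-26 + (35/42)/(-56) = -26 - 5/(8*42) = -26 - 1/56*5/6 = -26 - 5/336 = -8741/336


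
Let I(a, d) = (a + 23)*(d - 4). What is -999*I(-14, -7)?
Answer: 98901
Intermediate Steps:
I(a, d) = (-4 + d)*(23 + a) (I(a, d) = (23 + a)*(-4 + d) = (-4 + d)*(23 + a))
-999*I(-14, -7) = -999*(-92 - 4*(-14) + 23*(-7) - 14*(-7)) = -999*(-92 + 56 - 161 + 98) = -999*(-99) = 98901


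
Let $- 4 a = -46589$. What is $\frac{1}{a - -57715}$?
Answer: $\frac{4}{277449} \approx 1.4417 \cdot 10^{-5}$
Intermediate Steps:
$a = \frac{46589}{4}$ ($a = \left(- \frac{1}{4}\right) \left(-46589\right) = \frac{46589}{4} \approx 11647.0$)
$\frac{1}{a - -57715} = \frac{1}{\frac{46589}{4} - -57715} = \frac{1}{\frac{46589}{4} + 57715} = \frac{1}{\frac{277449}{4}} = \frac{4}{277449}$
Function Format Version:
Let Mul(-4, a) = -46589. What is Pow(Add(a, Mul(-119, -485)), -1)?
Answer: Rational(4, 277449) ≈ 1.4417e-5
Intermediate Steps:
a = Rational(46589, 4) (a = Mul(Rational(-1, 4), -46589) = Rational(46589, 4) ≈ 11647.)
Pow(Add(a, Mul(-119, -485)), -1) = Pow(Add(Rational(46589, 4), Mul(-119, -485)), -1) = Pow(Add(Rational(46589, 4), 57715), -1) = Pow(Rational(277449, 4), -1) = Rational(4, 277449)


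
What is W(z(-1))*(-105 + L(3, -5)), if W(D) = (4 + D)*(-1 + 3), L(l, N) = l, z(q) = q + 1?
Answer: -816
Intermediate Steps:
z(q) = 1 + q
W(D) = 8 + 2*D (W(D) = (4 + D)*2 = 8 + 2*D)
W(z(-1))*(-105 + L(3, -5)) = (8 + 2*(1 - 1))*(-105 + 3) = (8 + 2*0)*(-102) = (8 + 0)*(-102) = 8*(-102) = -816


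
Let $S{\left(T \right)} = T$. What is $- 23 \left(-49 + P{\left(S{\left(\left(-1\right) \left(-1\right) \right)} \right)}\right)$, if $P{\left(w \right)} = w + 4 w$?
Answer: $1012$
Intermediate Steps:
$P{\left(w \right)} = 5 w$
$- 23 \left(-49 + P{\left(S{\left(\left(-1\right) \left(-1\right) \right)} \right)}\right) = - 23 \left(-49 + 5 \left(\left(-1\right) \left(-1\right)\right)\right) = - 23 \left(-49 + 5 \cdot 1\right) = - 23 \left(-49 + 5\right) = \left(-23\right) \left(-44\right) = 1012$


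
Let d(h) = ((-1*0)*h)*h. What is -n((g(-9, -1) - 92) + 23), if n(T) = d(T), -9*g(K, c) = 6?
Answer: 0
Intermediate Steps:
g(K, c) = -⅔ (g(K, c) = -⅑*6 = -⅔)
d(h) = 0 (d(h) = (0*h)*h = 0*h = 0)
n(T) = 0
-n((g(-9, -1) - 92) + 23) = -1*0 = 0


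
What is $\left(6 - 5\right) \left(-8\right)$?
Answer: $-8$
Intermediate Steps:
$\left(6 - 5\right) \left(-8\right) = 1 \left(-8\right) = -8$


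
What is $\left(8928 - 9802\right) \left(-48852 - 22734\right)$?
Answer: $62566164$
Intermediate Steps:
$\left(8928 - 9802\right) \left(-48852 - 22734\right) = \left(-874\right) \left(-71586\right) = 62566164$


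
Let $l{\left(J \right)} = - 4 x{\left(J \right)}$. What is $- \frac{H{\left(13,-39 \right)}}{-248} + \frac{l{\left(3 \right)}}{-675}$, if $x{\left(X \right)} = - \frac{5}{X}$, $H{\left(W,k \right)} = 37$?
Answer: $\frac{13993}{100440} \approx 0.13932$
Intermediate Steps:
$l{\left(J \right)} = \frac{20}{J}$ ($l{\left(J \right)} = - 4 \left(- \frac{5}{J}\right) = \frac{20}{J}$)
$- \frac{H{\left(13,-39 \right)}}{-248} + \frac{l{\left(3 \right)}}{-675} = - \frac{37}{-248} + \frac{20 \cdot \frac{1}{3}}{-675} = - \frac{37 \left(-1\right)}{248} - \frac{20 \cdot \frac{1}{3}}{675} = \left(-1\right) \left(- \frac{37}{248}\right) - \frac{4}{405} = \frac{37}{248} - \frac{4}{405} = \frac{13993}{100440}$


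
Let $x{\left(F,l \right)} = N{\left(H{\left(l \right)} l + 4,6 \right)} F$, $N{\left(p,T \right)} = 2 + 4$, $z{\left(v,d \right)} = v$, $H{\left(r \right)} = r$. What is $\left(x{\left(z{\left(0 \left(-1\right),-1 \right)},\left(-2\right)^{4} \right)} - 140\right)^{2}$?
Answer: $19600$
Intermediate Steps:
$N{\left(p,T \right)} = 6$
$x{\left(F,l \right)} = 6 F$
$\left(x{\left(z{\left(0 \left(-1\right),-1 \right)},\left(-2\right)^{4} \right)} - 140\right)^{2} = \left(6 \cdot 0 \left(-1\right) - 140\right)^{2} = \left(6 \cdot 0 - 140\right)^{2} = \left(0 - 140\right)^{2} = \left(-140\right)^{2} = 19600$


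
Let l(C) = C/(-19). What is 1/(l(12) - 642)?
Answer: -19/12210 ≈ -0.0015561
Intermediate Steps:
l(C) = -C/19 (l(C) = C*(-1/19) = -C/19)
1/(l(12) - 642) = 1/(-1/19*12 - 642) = 1/(-12/19 - 642) = 1/(-12210/19) = -19/12210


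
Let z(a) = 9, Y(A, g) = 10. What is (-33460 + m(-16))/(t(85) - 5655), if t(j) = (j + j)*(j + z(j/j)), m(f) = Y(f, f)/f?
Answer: -53537/16520 ≈ -3.2407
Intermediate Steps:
m(f) = 10/f
t(j) = 2*j*(9 + j) (t(j) = (j + j)*(j + 9) = (2*j)*(9 + j) = 2*j*(9 + j))
(-33460 + m(-16))/(t(85) - 5655) = (-33460 + 10/(-16))/(2*85*(9 + 85) - 5655) = (-33460 + 10*(-1/16))/(2*85*94 - 5655) = (-33460 - 5/8)/(15980 - 5655) = -267685/8/10325 = -267685/8*1/10325 = -53537/16520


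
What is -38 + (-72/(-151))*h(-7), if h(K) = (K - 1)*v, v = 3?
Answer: -7466/151 ≈ -49.444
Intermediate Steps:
h(K) = -3 + 3*K (h(K) = (K - 1)*3 = (-1 + K)*3 = -3 + 3*K)
-38 + (-72/(-151))*h(-7) = -38 + (-72/(-151))*(-3 + 3*(-7)) = -38 + (-72*(-1/151))*(-3 - 21) = -38 + (72/151)*(-24) = -38 - 1728/151 = -7466/151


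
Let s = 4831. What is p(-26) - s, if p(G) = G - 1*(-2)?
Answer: -4855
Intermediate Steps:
p(G) = 2 + G (p(G) = G + 2 = 2 + G)
p(-26) - s = (2 - 26) - 1*4831 = -24 - 4831 = -4855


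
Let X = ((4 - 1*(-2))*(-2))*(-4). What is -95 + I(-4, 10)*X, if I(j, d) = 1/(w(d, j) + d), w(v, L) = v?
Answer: -463/5 ≈ -92.600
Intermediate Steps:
I(j, d) = 1/(2*d) (I(j, d) = 1/(d + d) = 1/(2*d))
X = 48 (X = ((4 + 2)*(-2))*(-4) = (6*(-2))*(-4) = -12*(-4) = 48)
-95 + I(-4, 10)*X = -95 + ((½)/10)*48 = -95 + ((½)*(⅒))*48 = -95 + (1/20)*48 = -95 + 12/5 = -463/5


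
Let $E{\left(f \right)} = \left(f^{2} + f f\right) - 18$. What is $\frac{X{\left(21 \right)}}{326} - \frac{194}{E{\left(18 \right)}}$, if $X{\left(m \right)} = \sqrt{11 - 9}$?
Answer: $- \frac{97}{315} + \frac{\sqrt{2}}{326} \approx -0.3036$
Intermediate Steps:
$E{\left(f \right)} = -18 + 2 f^{2}$ ($E{\left(f \right)} = \left(f^{2} + f^{2}\right) - 18 = 2 f^{2} - 18 = -18 + 2 f^{2}$)
$X{\left(m \right)} = \sqrt{2}$
$\frac{X{\left(21 \right)}}{326} - \frac{194}{E{\left(18 \right)}} = \frac{\sqrt{2}}{326} - \frac{194}{-18 + 2 \cdot 18^{2}} = \sqrt{2} \cdot \frac{1}{326} - \frac{194}{-18 + 2 \cdot 324} = \frac{\sqrt{2}}{326} - \frac{194}{-18 + 648} = \frac{\sqrt{2}}{326} - \frac{194}{630} = \frac{\sqrt{2}}{326} - \frac{97}{315} = - \frac{97}{315} + \frac{\sqrt{2}}{326}$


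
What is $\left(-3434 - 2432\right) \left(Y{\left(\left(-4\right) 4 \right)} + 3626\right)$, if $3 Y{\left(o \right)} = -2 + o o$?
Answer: $- \frac{65300312}{3} \approx -2.1767 \cdot 10^{7}$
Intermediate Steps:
$Y{\left(o \right)} = - \frac{2}{3} + \frac{o^{2}}{3}$ ($Y{\left(o \right)} = \frac{-2 + o o}{3} = \frac{-2 + o^{2}}{3} = - \frac{2}{3} + \frac{o^{2}}{3}$)
$\left(-3434 - 2432\right) \left(Y{\left(\left(-4\right) 4 \right)} + 3626\right) = \left(-3434 - 2432\right) \left(\left(- \frac{2}{3} + \frac{\left(\left(-4\right) 4\right)^{2}}{3}\right) + 3626\right) = - 5866 \left(\left(- \frac{2}{3} + \frac{\left(-16\right)^{2}}{3}\right) + 3626\right) = - 5866 \left(\left(- \frac{2}{3} + \frac{1}{3} \cdot 256\right) + 3626\right) = - 5866 \left(\left(- \frac{2}{3} + \frac{256}{3}\right) + 3626\right) = - 5866 \left(\frac{254}{3} + 3626\right) = \left(-5866\right) \frac{11132}{3} = - \frac{65300312}{3}$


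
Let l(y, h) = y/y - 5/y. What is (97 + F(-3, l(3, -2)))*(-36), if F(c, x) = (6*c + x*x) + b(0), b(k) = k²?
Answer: -2860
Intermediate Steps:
l(y, h) = 1 - 5/y
F(c, x) = x² + 6*c (F(c, x) = (6*c + x*x) + 0² = (6*c + x²) + 0 = (x² + 6*c) + 0 = x² + 6*c)
(97 + F(-3, l(3, -2)))*(-36) = (97 + (((-5 + 3)/3)² + 6*(-3)))*(-36) = (97 + (((⅓)*(-2))² - 18))*(-36) = (97 + ((-⅔)² - 18))*(-36) = (97 + (4/9 - 18))*(-36) = (97 - 158/9)*(-36) = (715/9)*(-36) = -2860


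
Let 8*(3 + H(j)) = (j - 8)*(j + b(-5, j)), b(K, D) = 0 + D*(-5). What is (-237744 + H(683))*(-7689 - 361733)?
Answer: 172985361009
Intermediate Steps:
b(K, D) = -5*D (b(K, D) = 0 - 5*D = -5*D)
H(j) = -3 - j*(-8 + j)/2 (H(j) = -3 + ((j - 8)*(j - 5*j))/8 = -3 + ((-8 + j)*(-4*j))/8 = -3 + (-4*j*(-8 + j))/8 = -3 - j*(-8 + j)/2)
(-237744 + H(683))*(-7689 - 361733) = (-237744 + (-3 + 4*683 - ½*683²))*(-7689 - 361733) = (-237744 + (-3 + 2732 - ½*466489))*(-369422) = (-237744 + (-3 + 2732 - 466489/2))*(-369422) = (-237744 - 461031/2)*(-369422) = -936519/2*(-369422) = 172985361009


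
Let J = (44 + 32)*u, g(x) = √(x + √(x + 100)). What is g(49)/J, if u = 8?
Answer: √(49 + √149)/608 ≈ 0.012868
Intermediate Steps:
g(x) = √(x + √(100 + x))
J = 608 (J = (44 + 32)*8 = 76*8 = 608)
g(49)/J = √(49 + √(100 + 49))/608 = √(49 + √149)*(1/608) = √(49 + √149)/608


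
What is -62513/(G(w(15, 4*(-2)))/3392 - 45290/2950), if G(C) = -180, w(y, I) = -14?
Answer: 15638252080/3853867 ≈ 4057.8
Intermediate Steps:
-62513/(G(w(15, 4*(-2)))/3392 - 45290/2950) = -62513/(-180/3392 - 45290/2950) = -62513/(-180*1/3392 - 45290*1/2950) = -62513/(-45/848 - 4529/295) = -62513/(-3853867/250160) = -62513*(-250160/3853867) = 15638252080/3853867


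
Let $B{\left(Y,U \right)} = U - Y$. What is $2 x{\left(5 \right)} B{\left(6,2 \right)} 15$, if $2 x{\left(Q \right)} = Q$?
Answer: $-300$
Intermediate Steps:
$x{\left(Q \right)} = \frac{Q}{2}$
$2 x{\left(5 \right)} B{\left(6,2 \right)} 15 = 2 \cdot \frac{1}{2} \cdot 5 \left(2 - 6\right) 15 = 2 \cdot \frac{5}{2} \left(2 - 6\right) 15 = 5 \left(-4\right) 15 = \left(-20\right) 15 = -300$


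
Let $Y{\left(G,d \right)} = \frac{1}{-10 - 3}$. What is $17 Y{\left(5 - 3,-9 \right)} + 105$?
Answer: $\frac{1348}{13} \approx 103.69$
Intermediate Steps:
$Y{\left(G,d \right)} = - \frac{1}{13}$ ($Y{\left(G,d \right)} = \frac{1}{-13} = - \frac{1}{13}$)
$17 Y{\left(5 - 3,-9 \right)} + 105 = 17 \left(- \frac{1}{13}\right) + 105 = - \frac{17}{13} + 105 = \frac{1348}{13}$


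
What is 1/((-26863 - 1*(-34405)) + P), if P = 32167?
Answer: 1/39709 ≈ 2.5183e-5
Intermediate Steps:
1/((-26863 - 1*(-34405)) + P) = 1/((-26863 - 1*(-34405)) + 32167) = 1/((-26863 + 34405) + 32167) = 1/(7542 + 32167) = 1/39709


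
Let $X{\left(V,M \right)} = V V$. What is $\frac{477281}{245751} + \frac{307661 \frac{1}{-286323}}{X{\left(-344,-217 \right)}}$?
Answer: $\frac{1796812362373773}{925179295619392} \approx 1.9421$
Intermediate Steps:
$X{\left(V,M \right)} = V^{2}$
$\frac{477281}{245751} + \frac{307661 \frac{1}{-286323}}{X{\left(-344,-217 \right)}} = \frac{477281}{245751} + \frac{307661 \frac{1}{-286323}}{\left(-344\right)^{2}} = 477281 \cdot \frac{1}{245751} + \frac{307661 \left(- \frac{1}{286323}\right)}{118336} = \frac{477281}{245751} - \frac{307661}{33882318528} = \frac{1796812362373773}{925179295619392}$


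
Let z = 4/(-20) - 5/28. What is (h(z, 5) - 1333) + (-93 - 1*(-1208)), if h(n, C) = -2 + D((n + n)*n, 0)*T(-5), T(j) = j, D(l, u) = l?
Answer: -434009/1960 ≈ -221.43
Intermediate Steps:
z = -53/140 (z = 4*(-1/20) - 5*1/28 = -⅕ - 5/28 = -53/140 ≈ -0.37857)
h(n, C) = -2 - 10*n² (h(n, C) = -2 + ((n + n)*n)*(-5) = -2 + ((2*n)*n)*(-5) = -2 + (2*n²)*(-5) = -2 - 10*n²)
(h(z, 5) - 1333) + (-93 - 1*(-1208)) = ((-2 - 10*(-53/140)²) - 1333) + (-93 - 1*(-1208)) = ((-2 - 10*2809/19600) - 1333) + (-93 + 1208) = ((-2 - 2809/1960) - 1333) + 1115 = (-6729/1960 - 1333) + 1115 = -2619409/1960 + 1115 = -434009/1960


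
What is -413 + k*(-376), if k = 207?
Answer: -78245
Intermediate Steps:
-413 + k*(-376) = -413 + 207*(-376) = -413 - 77832 = -78245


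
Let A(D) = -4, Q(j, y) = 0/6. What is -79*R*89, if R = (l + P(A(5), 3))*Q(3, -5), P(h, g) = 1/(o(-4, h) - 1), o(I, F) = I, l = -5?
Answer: 0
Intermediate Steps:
Q(j, y) = 0 (Q(j, y) = 0*(1/6) = 0)
P(h, g) = -1/5 (P(h, g) = 1/(-4 - 1) = 1/(-5) = -1/5)
R = 0 (R = (-5 - 1/5)*0 = -26/5*0 = 0)
-79*R*89 = -79*0*89 = 0*89 = 0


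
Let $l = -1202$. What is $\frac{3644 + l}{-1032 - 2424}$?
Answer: $- \frac{407}{576} \approx -0.7066$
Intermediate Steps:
$\frac{3644 + l}{-1032 - 2424} = \frac{3644 - 1202}{-1032 - 2424} = \frac{2442}{-3456} = 2442 \left(- \frac{1}{3456}\right) = - \frac{407}{576}$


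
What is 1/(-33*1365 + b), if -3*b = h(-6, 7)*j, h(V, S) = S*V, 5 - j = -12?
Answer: -1/44807 ≈ -2.2318e-5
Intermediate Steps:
j = 17 (j = 5 - 1*(-12) = 5 + 12 = 17)
b = 238 (b = -7*(-6)*17/3 = -(-14)*17 = -⅓*(-714) = 238)
1/(-33*1365 + b) = 1/(-33*1365 + 238) = 1/(-45045 + 238) = 1/(-44807) = -1/44807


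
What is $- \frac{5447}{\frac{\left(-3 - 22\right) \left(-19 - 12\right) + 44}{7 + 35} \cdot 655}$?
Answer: $- \frac{838}{1965} \approx -0.42646$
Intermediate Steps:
$- \frac{5447}{\frac{\left(-3 - 22\right) \left(-19 - 12\right) + 44}{7 + 35} \cdot 655} = - \frac{5447}{\frac{\left(-3 - 22\right) \left(-31\right) + 44}{42} \cdot 655} = - \frac{5447}{\left(\left(-3 - 22\right) \left(-31\right) + 44\right) \frac{1}{42} \cdot 655} = - \frac{5447}{\left(\left(-25\right) \left(-31\right) + 44\right) \frac{1}{42} \cdot 655} = - \frac{5447}{\left(775 + 44\right) \frac{1}{42} \cdot 655} = - \frac{5447}{819 \cdot \frac{1}{42} \cdot 655} = - \frac{5447}{\frac{39}{2} \cdot 655} = - \frac{5447}{\frac{25545}{2}} = \left(-5447\right) \frac{2}{25545} = - \frac{838}{1965}$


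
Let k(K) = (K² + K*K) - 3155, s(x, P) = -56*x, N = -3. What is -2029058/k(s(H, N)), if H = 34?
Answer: -2029058/7247277 ≈ -0.27998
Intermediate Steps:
k(K) = -3155 + 2*K² (k(K) = (K² + K²) - 3155 = 2*K² - 3155 = -3155 + 2*K²)
-2029058/k(s(H, N)) = -2029058/(-3155 + 2*(-56*34)²) = -2029058/(-3155 + 2*(-1904)²) = -2029058/(-3155 + 2*3625216) = -2029058/(-3155 + 7250432) = -2029058/7247277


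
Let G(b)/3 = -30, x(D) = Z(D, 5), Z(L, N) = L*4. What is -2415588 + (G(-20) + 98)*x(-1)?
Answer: -2415620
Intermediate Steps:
Z(L, N) = 4*L
x(D) = 4*D
G(b) = -90 (G(b) = 3*(-30) = -90)
-2415588 + (G(-20) + 98)*x(-1) = -2415588 + (-90 + 98)*(4*(-1)) = -2415588 + 8*(-4) = -2415588 - 32 = -2415620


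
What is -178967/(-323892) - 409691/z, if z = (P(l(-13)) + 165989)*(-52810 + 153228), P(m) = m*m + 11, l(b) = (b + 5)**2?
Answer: 764187241042601/1383075531464544 ≈ 0.55253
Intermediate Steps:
l(b) = (5 + b)**2
P(m) = 11 + m**2 (P(m) = m**2 + 11 = 11 + m**2)
z = 17080700128 (z = ((11 + ((5 - 13)**2)**2) + 165989)*(-52810 + 153228) = ((11 + ((-8)**2)**2) + 165989)*100418 = ((11 + 64**2) + 165989)*100418 = ((11 + 4096) + 165989)*100418 = (4107 + 165989)*100418 = 170096*100418 = 17080700128)
-178967/(-323892) - 409691/z = -178967/(-323892) - 409691/17080700128 = -178967*(-1/323892) - 409691*1/17080700128 = 178967/323892 - 409691/17080700128 = 764187241042601/1383075531464544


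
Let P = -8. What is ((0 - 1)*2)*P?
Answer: 16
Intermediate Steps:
((0 - 1)*2)*P = ((0 - 1)*2)*(-8) = -1*2*(-8) = -2*(-8) = 16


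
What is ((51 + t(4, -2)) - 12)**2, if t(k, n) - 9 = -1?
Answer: 2209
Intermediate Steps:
t(k, n) = 8 (t(k, n) = 9 - 1 = 8)
((51 + t(4, -2)) - 12)**2 = ((51 + 8) - 12)**2 = (59 - 12)**2 = 47**2 = 2209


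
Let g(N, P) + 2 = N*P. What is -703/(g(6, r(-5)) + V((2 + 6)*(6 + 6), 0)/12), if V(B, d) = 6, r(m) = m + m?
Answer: 1406/123 ≈ 11.431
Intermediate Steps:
r(m) = 2*m
g(N, P) = -2 + N*P
-703/(g(6, r(-5)) + V((2 + 6)*(6 + 6), 0)/12) = -703/((-2 + 6*(2*(-5))) + 6/12) = -703/((-2 + 6*(-10)) + 6*(1/12)) = -703/((-2 - 60) + ½) = -703/(-62 + ½) = -703/(-123/2) = -703*(-2/123) = 1406/123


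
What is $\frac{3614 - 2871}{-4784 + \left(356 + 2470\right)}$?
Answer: $- \frac{743}{1958} \approx -0.37947$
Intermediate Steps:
$\frac{3614 - 2871}{-4784 + \left(356 + 2470\right)} = \frac{743}{-4784 + 2826} = \frac{743}{-1958} = 743 \left(- \frac{1}{1958}\right) = - \frac{743}{1958}$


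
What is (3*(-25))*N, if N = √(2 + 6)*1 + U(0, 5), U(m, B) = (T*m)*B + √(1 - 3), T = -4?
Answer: 75*√2*(-2 - I) ≈ -212.13 - 106.07*I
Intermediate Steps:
U(m, B) = I*√2 - 4*B*m (U(m, B) = (-4*m)*B + √(1 - 3) = -4*B*m + √(-2) = -4*B*m + I*√2 = I*√2 - 4*B*m)
N = 2*√2 + I*√2 (N = √(2 + 6)*1 + (I*√2 - 4*5*0) = √8*1 + (I*√2 + 0) = (2*√2)*1 + I*√2 = 2*√2 + I*√2 ≈ 2.8284 + 1.4142*I)
(3*(-25))*N = (3*(-25))*(√2*(2 + I)) = -75*√2*(2 + I)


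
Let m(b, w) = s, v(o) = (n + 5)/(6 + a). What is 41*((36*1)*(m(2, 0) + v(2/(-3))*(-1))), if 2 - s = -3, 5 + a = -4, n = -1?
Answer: 9348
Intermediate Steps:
a = -9 (a = -5 - 4 = -9)
s = 5 (s = 2 - 1*(-3) = 2 + 3 = 5)
v(o) = -4/3 (v(o) = (-1 + 5)/(6 - 9) = 4/(-3) = 4*(-⅓) = -4/3)
m(b, w) = 5
41*((36*1)*(m(2, 0) + v(2/(-3))*(-1))) = 41*((36*1)*(5 - 4/3*(-1))) = 41*(36*(5 + 4/3)) = 41*(36*(19/3)) = 41*228 = 9348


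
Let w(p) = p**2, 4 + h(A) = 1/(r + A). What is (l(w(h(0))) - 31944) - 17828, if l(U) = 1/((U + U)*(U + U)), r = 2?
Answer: -119502568/2401 ≈ -49772.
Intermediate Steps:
h(A) = -4 + 1/(2 + A)
l(U) = 1/(4*U**2) (l(U) = 1/((2*U)*(2*U)) = 1/(4*U**2))
(l(w(h(0))) - 31944) - 17828 = (1/(4*(((-7 - 4*0)/(2 + 0))**2)**2) - 31944) - 17828 = (1/(4*(((-7 + 0)/2)**2)**2) - 31944) - 17828 = (1/(4*(((1/2)*(-7))**2)**2) - 31944) - 17828 = (1/(4*((-7/2)**2)**2) - 31944) - 17828 = (1/(4*(49/4)**2) - 31944) - 17828 = ((1/4)*(16/2401) - 31944) - 17828 = (4/2401 - 31944) - 17828 = -76697540/2401 - 17828 = -119502568/2401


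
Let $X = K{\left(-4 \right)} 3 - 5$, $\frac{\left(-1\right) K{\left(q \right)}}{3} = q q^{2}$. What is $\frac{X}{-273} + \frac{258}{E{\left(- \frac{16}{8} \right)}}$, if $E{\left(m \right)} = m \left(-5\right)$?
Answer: $\frac{32362}{1365} \approx 23.708$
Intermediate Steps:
$K{\left(q \right)} = - 3 q^{3}$ ($K{\left(q \right)} = - 3 q q^{2} = - 3 q^{3}$)
$E{\left(m \right)} = - 5 m$
$X = 571$ ($X = - 3 \left(-4\right)^{3} \cdot 3 - 5 = \left(-3\right) \left(-64\right) 3 - 5 = 192 \cdot 3 - 5 = 576 - 5 = 571$)
$\frac{X}{-273} + \frac{258}{E{\left(- \frac{16}{8} \right)}} = \frac{571}{-273} + \frac{258}{\left(-5\right) \left(- \frac{16}{8}\right)} = 571 \left(- \frac{1}{273}\right) + \frac{258}{\left(-5\right) \left(\left(-16\right) \frac{1}{8}\right)} = - \frac{571}{273} + \frac{258}{\left(-5\right) \left(-2\right)} = - \frac{571}{273} + \frac{258}{10} = - \frac{571}{273} + 258 \cdot \frac{1}{10} = - \frac{571}{273} + \frac{129}{5} = \frac{32362}{1365}$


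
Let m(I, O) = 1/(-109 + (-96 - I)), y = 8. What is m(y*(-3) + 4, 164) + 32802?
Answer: 6068369/185 ≈ 32802.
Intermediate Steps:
m(I, O) = 1/(-205 - I)
m(y*(-3) + 4, 164) + 32802 = -1/(205 + (8*(-3) + 4)) + 32802 = -1/(205 + (-24 + 4)) + 32802 = -1/(205 - 20) + 32802 = -1/185 + 32802 = 6068369/185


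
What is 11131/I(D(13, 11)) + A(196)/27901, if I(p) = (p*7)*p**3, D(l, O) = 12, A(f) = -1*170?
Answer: 285890191/4049885952 ≈ 0.070592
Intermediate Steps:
A(f) = -170
I(p) = 7*p**4 (I(p) = (7*p)*p**3 = 7*p**4)
11131/I(D(13, 11)) + A(196)/27901 = 11131/((7*12**4)) - 170/27901 = 11131/((7*20736)) - 170*1/27901 = 11131/145152 - 170/27901 = 285890191/4049885952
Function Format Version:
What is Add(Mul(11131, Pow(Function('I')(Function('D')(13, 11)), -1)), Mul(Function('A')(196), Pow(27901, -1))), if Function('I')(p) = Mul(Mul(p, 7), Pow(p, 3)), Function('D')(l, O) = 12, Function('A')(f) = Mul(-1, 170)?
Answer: Rational(285890191, 4049885952) ≈ 0.070592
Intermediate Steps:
Function('A')(f) = -170
Function('I')(p) = Mul(7, Pow(p, 4)) (Function('I')(p) = Mul(Mul(7, p), Pow(p, 3)) = Mul(7, Pow(p, 4)))
Add(Mul(11131, Pow(Function('I')(Function('D')(13, 11)), -1)), Mul(Function('A')(196), Pow(27901, -1))) = Add(Mul(11131, Pow(Mul(7, Pow(12, 4)), -1)), Mul(-170, Pow(27901, -1))) = Add(Mul(11131, Pow(Mul(7, 20736), -1)), Mul(-170, Rational(1, 27901))) = Add(Mul(11131, Pow(145152, -1)), Rational(-170, 27901)) = Add(Mul(11131, Rational(1, 145152)), Rational(-170, 27901)) = Add(Rational(11131, 145152), Rational(-170, 27901)) = Rational(285890191, 4049885952)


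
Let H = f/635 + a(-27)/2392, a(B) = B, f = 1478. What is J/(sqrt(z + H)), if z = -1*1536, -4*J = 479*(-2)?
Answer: -479*I*sqrt(884597321239970)/2329542889 ≈ -6.1156*I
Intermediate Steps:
J = 479/2 (J = -479*(-2)/4 = -1/4*(-958) = 479/2 ≈ 239.50)
z = -1536
H = 3518231/1518920 (H = 1478/635 - 27/2392 = 3518231/1518920 ≈ 2.3163)
J/(sqrt(z + H)) = 479/(2*(sqrt(-1536 + 3518231/1518920))) = 479/(2*(sqrt(-2329542889/1518920))) = 479/(2*((I*sqrt(884597321239970)/759460))) = 479*(-2*I*sqrt(884597321239970)/2329542889)/2 = -479*I*sqrt(884597321239970)/2329542889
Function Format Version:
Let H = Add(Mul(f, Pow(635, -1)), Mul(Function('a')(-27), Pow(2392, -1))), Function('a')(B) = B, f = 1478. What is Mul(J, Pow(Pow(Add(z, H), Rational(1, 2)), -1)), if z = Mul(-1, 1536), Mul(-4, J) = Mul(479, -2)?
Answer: Mul(Rational(-479, 2329542889), I, Pow(884597321239970, Rational(1, 2))) ≈ Mul(-6.1156, I)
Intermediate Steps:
J = Rational(479, 2) (J = Mul(Rational(-1, 4), Mul(479, -2)) = Mul(Rational(-1, 4), -958) = Rational(479, 2) ≈ 239.50)
z = -1536
H = Rational(3518231, 1518920) (H = Add(Mul(1478, Pow(635, -1)), Mul(-27, Pow(2392, -1))) = Add(Mul(1478, Rational(1, 635)), Mul(-27, Rational(1, 2392))) = Add(Rational(1478, 635), Rational(-27, 2392)) = Rational(3518231, 1518920) ≈ 2.3163)
Mul(J, Pow(Pow(Add(z, H), Rational(1, 2)), -1)) = Mul(Rational(479, 2), Pow(Pow(Add(-1536, Rational(3518231, 1518920)), Rational(1, 2)), -1)) = Mul(Rational(479, 2), Pow(Pow(Rational(-2329542889, 1518920), Rational(1, 2)), -1)) = Mul(Rational(479, 2), Pow(Mul(Rational(1, 759460), I, Pow(884597321239970, Rational(1, 2))), -1)) = Mul(Rational(479, 2), Mul(Rational(-2, 2329542889), I, Pow(884597321239970, Rational(1, 2)))) = Mul(Rational(-479, 2329542889), I, Pow(884597321239970, Rational(1, 2)))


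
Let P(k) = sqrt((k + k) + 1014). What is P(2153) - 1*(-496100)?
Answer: 496100 + 2*sqrt(1330) ≈ 4.9617e+5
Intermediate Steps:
P(k) = sqrt(1014 + 2*k) (P(k) = sqrt(2*k + 1014) = sqrt(1014 + 2*k))
P(2153) - 1*(-496100) = sqrt(1014 + 2*2153) - 1*(-496100) = sqrt(1014 + 4306) + 496100 = sqrt(5320) + 496100 = 2*sqrt(1330) + 496100 = 496100 + 2*sqrt(1330)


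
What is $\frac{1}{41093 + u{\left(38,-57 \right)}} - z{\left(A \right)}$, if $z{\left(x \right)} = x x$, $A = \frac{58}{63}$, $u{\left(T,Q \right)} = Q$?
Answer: $- \frac{138041135}{162871884} \approx -0.84754$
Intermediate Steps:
$A = \frac{58}{63}$ ($A = 58 \cdot \frac{1}{63} = \frac{58}{63} \approx 0.92064$)
$z{\left(x \right)} = x^{2}$
$\frac{1}{41093 + u{\left(38,-57 \right)}} - z{\left(A \right)} = \frac{1}{41093 - 57} - \left(\frac{58}{63}\right)^{2} = \frac{1}{41036} - \frac{3364}{3969} = - \frac{138041135}{162871884}$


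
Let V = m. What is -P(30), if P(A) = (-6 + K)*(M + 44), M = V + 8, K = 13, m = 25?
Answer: -539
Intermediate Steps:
V = 25
M = 33 (M = 25 + 8 = 33)
P(A) = 539 (P(A) = (-6 + 13)*(33 + 44) = 7*77 = 539)
-P(30) = -1*539 = -539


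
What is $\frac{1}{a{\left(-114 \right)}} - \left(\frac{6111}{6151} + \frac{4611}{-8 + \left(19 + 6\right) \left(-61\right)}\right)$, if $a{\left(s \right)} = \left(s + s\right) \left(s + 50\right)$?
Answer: $\frac{92390435833}{45865005312} \approx 2.0144$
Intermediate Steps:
$a{\left(s \right)} = 2 s \left(50 + s\right)$
$\frac{1}{a{\left(-114 \right)}} - \left(\frac{6111}{6151} + \frac{4611}{-8 + \left(19 + 6\right) \left(-61\right)}\right) = \frac{1}{2 \left(-114\right) \left(50 - 114\right)} - \left(\frac{6111}{6151} + \frac{4611}{-8 + \left(19 + 6\right) \left(-61\right)}\right) = \frac{1}{2 \left(-114\right) \left(-64\right)} - \left(\frac{6111}{6151} + \frac{4611}{-8 + 25 \left(-61\right)}\right) = \frac{1}{14592} - \left(\frac{6111}{6151} + \frac{4611}{-8 - 1525}\right) = \frac{1}{14592} - \left(\frac{6111}{6151} + \frac{4611}{-1533}\right) = \frac{1}{14592} - - \frac{6331366}{3143161} = \frac{1}{14592} + \left(- \frac{6111}{6151} + \frac{1537}{511}\right) = \frac{1}{14592} + \frac{6331366}{3143161} = \frac{92390435833}{45865005312}$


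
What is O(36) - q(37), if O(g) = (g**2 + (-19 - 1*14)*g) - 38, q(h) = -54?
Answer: 124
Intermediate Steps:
O(g) = -38 + g**2 - 33*g (O(g) = (g**2 + (-19 - 14)*g) - 38 = (g**2 - 33*g) - 38 = -38 + g**2 - 33*g)
O(36) - q(37) = (-38 + 36**2 - 33*36) - 1*(-54) = (-38 + 1296 - 1188) + 54 = 70 + 54 = 124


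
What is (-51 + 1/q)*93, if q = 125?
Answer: -592782/125 ≈ -4742.3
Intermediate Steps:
(-51 + 1/q)*93 = (-51 + 1/125)*93 = -6374/125*93 = -592782/125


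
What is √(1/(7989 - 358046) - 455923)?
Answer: 2*I*√13967190077335971/350057 ≈ 675.22*I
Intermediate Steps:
√(1/(7989 - 358046) - 455923) = √(1/(-350057) - 455923) = √(-1/350057 - 455923) = √(-159599037612/350057) = 2*I*√13967190077335971/350057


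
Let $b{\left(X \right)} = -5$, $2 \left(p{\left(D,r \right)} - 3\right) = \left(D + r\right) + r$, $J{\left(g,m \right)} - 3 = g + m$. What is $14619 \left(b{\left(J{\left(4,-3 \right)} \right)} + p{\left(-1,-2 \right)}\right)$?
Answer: $- \frac{131571}{2} \approx -65786.0$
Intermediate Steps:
$J{\left(g,m \right)} = 3 + g + m$ ($J{\left(g,m \right)} = 3 + \left(g + m\right) = 3 + g + m$)
$p{\left(D,r \right)} = 3 + r + \frac{D}{2}$ ($p{\left(D,r \right)} = 3 + \frac{\left(D + r\right) + r}{2} = 3 + \frac{D + 2 r}{2} = 3 + \left(r + \frac{D}{2}\right) = 3 + r + \frac{D}{2}$)
$14619 \left(b{\left(J{\left(4,-3 \right)} \right)} + p{\left(-1,-2 \right)}\right) = 14619 \left(-5 + \left(3 - 2 + \frac{1}{2} \left(-1\right)\right)\right) = 14619 \left(-5 - - \frac{1}{2}\right) = 14619 \left(-5 + \frac{1}{2}\right) = 14619 \left(- \frac{9}{2}\right) = - \frac{131571}{2}$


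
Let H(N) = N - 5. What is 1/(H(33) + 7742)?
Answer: 1/7770 ≈ 0.00012870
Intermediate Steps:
H(N) = -5 + N
1/(H(33) + 7742) = 1/((-5 + 33) + 7742) = 1/(28 + 7742) = 1/7770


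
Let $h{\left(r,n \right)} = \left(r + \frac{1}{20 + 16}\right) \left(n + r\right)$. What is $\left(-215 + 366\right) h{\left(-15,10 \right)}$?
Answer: $\frac{406945}{36} \approx 11304.0$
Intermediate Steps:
$h{\left(r,n \right)} = \left(\frac{1}{36} + r\right) \left(n + r\right)$ ($h{\left(r,n \right)} = \left(r + \frac{1}{36}\right) \left(n + r\right) = \left(\frac{1}{36} + r\right) \left(n + r\right)$)
$\left(-215 + 366\right) h{\left(-15,10 \right)} = \left(-215 + 366\right) \left(\left(-15\right)^{2} + \frac{1}{36} \cdot 10 + \frac{1}{36} \left(-15\right) + 10 \left(-15\right)\right) = 151 \left(225 + \frac{5}{18} - \frac{5}{12} - 150\right) = 151 \cdot \frac{2695}{36} = \frac{406945}{36}$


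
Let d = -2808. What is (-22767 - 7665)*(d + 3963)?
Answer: -35148960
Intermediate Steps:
(-22767 - 7665)*(d + 3963) = (-22767 - 7665)*(-2808 + 3963) = -30432*1155 = -35148960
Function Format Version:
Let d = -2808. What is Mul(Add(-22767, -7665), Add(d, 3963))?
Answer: -35148960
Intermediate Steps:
Mul(Add(-22767, -7665), Add(d, 3963)) = Mul(Add(-22767, -7665), Add(-2808, 3963)) = Mul(-30432, 1155) = -35148960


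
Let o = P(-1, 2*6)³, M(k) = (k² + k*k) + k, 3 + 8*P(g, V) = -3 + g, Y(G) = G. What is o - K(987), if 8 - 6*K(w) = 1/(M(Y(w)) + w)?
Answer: -750138721/374459904 ≈ -2.0033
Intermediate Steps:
P(g, V) = -¾ + g/8 (P(g, V) = -3/8 + (-3 + g)/8 = -3/8 + (-3/8 + g/8) = -¾ + g/8)
M(k) = k + 2*k² (M(k) = (k² + k²) + k = 2*k² + k = k + 2*k²)
K(w) = 4/3 - 1/(6*(w + w*(1 + 2*w))) (K(w) = 4/3 - 1/(6*(w*(1 + 2*w) + w)) = 4/3 - 1/(6*(w + w*(1 + 2*w))))
o = -343/512 (o = (-¾ + (⅛)*(-1))³ = (-¾ - ⅛)³ = (-7/8)³ = -343/512 ≈ -0.66992)
o - K(987) = -343/512 - (-1 + 16*987 + 16*987²)/(12*987*(1 + 987)) = -343/512 - (-1 + 15792 + 16*974169)/(12*987*988) = -343/512 - (-1 + 15792 + 15586704)/(12*987*988) = -343/512 - 15602495/(12*987*988) = -343/512 - 1*15602495/11701872 = -343/512 - 15602495/11701872 = -750138721/374459904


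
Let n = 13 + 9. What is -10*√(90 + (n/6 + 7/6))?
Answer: -5*√3414/3 ≈ -97.382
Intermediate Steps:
n = 22
-10*√(90 + (n/6 + 7/6)) = -10*√(90 + (22/6 + 7/6)) = -10*√(90 + (22*(⅙) + 7*(⅙))) = -10*√(90 + (11/3 + 7/6)) = -10*√(90 + 29/6) = -5*√3414/3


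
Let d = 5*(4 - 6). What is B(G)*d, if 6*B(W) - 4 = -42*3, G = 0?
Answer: 610/3 ≈ 203.33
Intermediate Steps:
B(W) = -61/3 (B(W) = ⅔ + (-42*3)/6 = ⅔ + (⅙)*(-126) = ⅔ - 21 = -61/3)
d = -10 (d = 5*(-2) = -10)
B(G)*d = -61/3*(-10) = 610/3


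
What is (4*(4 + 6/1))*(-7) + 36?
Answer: -244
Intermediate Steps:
(4*(4 + 6/1))*(-7) + 36 = (4*(4 + 6*1))*(-7) + 36 = (4*(4 + 6))*(-7) + 36 = (4*10)*(-7) + 36 = 40*(-7) + 36 = -280 + 36 = -244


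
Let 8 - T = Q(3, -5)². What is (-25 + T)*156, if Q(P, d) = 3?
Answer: -4056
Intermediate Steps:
T = -1 (T = 8 - 1*3² = 8 - 1*9 = 8 - 9 = -1)
(-25 + T)*156 = (-25 - 1)*156 = -26*156 = -4056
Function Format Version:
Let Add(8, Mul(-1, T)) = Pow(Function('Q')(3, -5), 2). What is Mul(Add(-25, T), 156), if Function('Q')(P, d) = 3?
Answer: -4056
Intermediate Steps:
T = -1 (T = Add(8, Mul(-1, Pow(3, 2))) = Add(8, Mul(-1, 9)) = Add(8, -9) = -1)
Mul(Add(-25, T), 156) = Mul(Add(-25, -1), 156) = Mul(-26, 156) = -4056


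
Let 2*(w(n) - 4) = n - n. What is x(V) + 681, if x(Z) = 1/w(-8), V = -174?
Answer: 2725/4 ≈ 681.25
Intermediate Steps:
w(n) = 4 (w(n) = 4 + (n - n)/2 = 4 + (1/2)*0 = 4 + 0 = 4)
x(Z) = 1/4
x(V) + 681 = 1/4 + 681 = 2725/4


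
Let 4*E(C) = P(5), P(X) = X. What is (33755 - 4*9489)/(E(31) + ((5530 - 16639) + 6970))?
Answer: 16804/16551 ≈ 1.0153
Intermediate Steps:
E(C) = 5/4 (E(C) = (¼)*5 = 5/4)
(33755 - 4*9489)/(E(31) + ((5530 - 16639) + 6970)) = (33755 - 4*9489)/(5/4 + ((5530 - 16639) + 6970)) = (33755 - 37956)/(5/4 + (-11109 + 6970)) = -4201/(5/4 - 4139) = -4201/(-16551/4) = -4201*(-4/16551) = 16804/16551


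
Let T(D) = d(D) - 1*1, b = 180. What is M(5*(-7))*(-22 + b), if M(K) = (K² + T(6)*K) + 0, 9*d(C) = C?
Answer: 586180/3 ≈ 1.9539e+5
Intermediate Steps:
d(C) = C/9
T(D) = -1 + D/9 (T(D) = D/9 - 1*1 = D/9 - 1 = -1 + D/9)
M(K) = K² - K/3 (M(K) = (K² + (-1 + (⅑)*6)*K) + 0 = (K² + (-1 + ⅔)*K) + 0 = (K² - K/3) + 0 = K² - K/3)
M(5*(-7))*(-22 + b) = ((5*(-7))*(-⅓ + 5*(-7)))*(-22 + 180) = -35*(-⅓ - 35)*158 = -35*(-106/3)*158 = (3710/3)*158 = 586180/3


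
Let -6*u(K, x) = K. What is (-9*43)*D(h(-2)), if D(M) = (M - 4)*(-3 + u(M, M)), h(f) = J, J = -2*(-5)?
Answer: 10836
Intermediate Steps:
J = 10
u(K, x) = -K/6
h(f) = 10
D(M) = (-4 + M)*(-3 - M/6) (D(M) = (M - 4)*(-3 - M/6) = (-4 + M)*(-3 - M/6))
(-9*43)*D(h(-2)) = (-9*43)*(12 - 7/3*10 - ⅙*10²) = -387*(12 - 70/3 - ⅙*100) = -387*(12 - 70/3 - 50/3) = -387*(-28) = 10836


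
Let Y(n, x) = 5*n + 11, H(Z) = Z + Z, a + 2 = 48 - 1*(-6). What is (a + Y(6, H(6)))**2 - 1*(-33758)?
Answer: 42407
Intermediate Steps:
a = 52 (a = -2 + (48 - 1*(-6)) = -2 + (48 + 6) = -2 + 54 = 52)
H(Z) = 2*Z
Y(n, x) = 11 + 5*n
(a + Y(6, H(6)))**2 - 1*(-33758) = (52 + (11 + 5*6))**2 - 1*(-33758) = (52 + (11 + 30))**2 + 33758 = (52 + 41)**2 + 33758 = 93**2 + 33758 = 8649 + 33758 = 42407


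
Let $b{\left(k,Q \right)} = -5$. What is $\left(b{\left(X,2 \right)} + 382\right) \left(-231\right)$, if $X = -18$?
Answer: $-87087$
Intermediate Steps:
$\left(b{\left(X,2 \right)} + 382\right) \left(-231\right) = \left(-5 + 382\right) \left(-231\right) = 377 \left(-231\right) = -87087$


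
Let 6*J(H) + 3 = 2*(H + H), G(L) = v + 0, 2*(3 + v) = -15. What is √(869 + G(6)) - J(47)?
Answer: -185/6 + √3434/2 ≈ -1.5332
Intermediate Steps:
v = -21/2 (v = -3 + (½)*(-15) = -3 - 15/2 = -21/2 ≈ -10.500)
G(L) = -21/2 (G(L) = -21/2 + 0 = -21/2)
J(H) = -½ + 2*H/3 (J(H) = -½ + (2*(H + H))/6 = -½ + (2*(2*H))/6 = -½ + (4*H)/6 = -½ + 2*H/3)
√(869 + G(6)) - J(47) = √(869 - 21/2) - (-½ + (⅔)*47) = √(1717/2) - (-½ + 94/3) = √3434/2 - 1*185/6 = √3434/2 - 185/6 = -185/6 + √3434/2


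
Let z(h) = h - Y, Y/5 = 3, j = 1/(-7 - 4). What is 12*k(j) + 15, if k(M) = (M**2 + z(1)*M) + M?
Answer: 3543/121 ≈ 29.281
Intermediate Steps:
j = -1/11 (j = 1/(-11) = -1/11 ≈ -0.090909)
Y = 15 (Y = 5*3 = 15)
z(h) = -15 + h (z(h) = h - 1*15 = h - 15 = -15 + h)
k(M) = M**2 - 13*M (k(M) = (M**2 + (-15 + 1)*M) + M = (M**2 - 14*M) + M = M**2 - 13*M)
12*k(j) + 15 = 12*(-(-13 - 1/11)/11) + 15 = 12*(-1/11*(-144/11)) + 15 = 12*(144/121) + 15 = 1728/121 + 15 = 3543/121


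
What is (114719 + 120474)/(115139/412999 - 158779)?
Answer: -97134473807/65575453082 ≈ -1.4813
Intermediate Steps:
(114719 + 120474)/(115139/412999 - 158779) = 235193/(115139*(1/412999) - 158779) = 235193/(115139/412999 - 158779) = 235193/(-65575453082/412999) = 235193*(-412999/65575453082) = -97134473807/65575453082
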